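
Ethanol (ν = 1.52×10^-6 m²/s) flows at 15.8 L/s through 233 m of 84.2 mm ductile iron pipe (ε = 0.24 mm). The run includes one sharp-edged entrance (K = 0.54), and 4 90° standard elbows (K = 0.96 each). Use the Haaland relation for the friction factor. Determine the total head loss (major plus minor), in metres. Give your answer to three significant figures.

V = 4Q/(πD²) = 2.838 m/s; V²/2g = 0.4104 m
Re = 1.57×10^5, ε/D = 0.00285 → f = 0.02663 (Haaland)
Major: h_f = f(L/D)·V²/2g = 0.02663·2767·0.4104 = 30.24 m
Minor: ΣK = 4.38; h_m = ΣK·V²/2g = 1.797 m
Total H_L = 30.24 + 1.797 = 32.04 m

H_L ≈ 32.0 m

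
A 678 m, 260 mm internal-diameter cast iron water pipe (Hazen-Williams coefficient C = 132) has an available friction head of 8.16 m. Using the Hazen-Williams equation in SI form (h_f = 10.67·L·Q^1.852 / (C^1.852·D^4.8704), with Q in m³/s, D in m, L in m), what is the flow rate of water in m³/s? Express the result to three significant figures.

Q ≈ 0.0978 m³/s

Rearranging: Q = [h_f·C^1.852·D^4.8704 / (10.67·L)]^(1/1.852)
Q = [8.16·132^1.852·0.260^4.8704 / (10.67·678)]^0.540 = 0.09782 m³/s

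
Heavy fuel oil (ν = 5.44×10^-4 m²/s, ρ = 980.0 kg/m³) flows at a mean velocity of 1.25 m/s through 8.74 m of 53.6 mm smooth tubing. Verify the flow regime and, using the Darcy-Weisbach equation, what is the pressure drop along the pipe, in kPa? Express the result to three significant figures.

Re = VD/ν = 1.25·0.05360/5.44×10^-4 = 123 → laminar (Re < 2300)
f = 64/Re = 0.5196
h_f = f(L/D)V²/(2g) = 0.5196·(8.74/0.05360)·1.25²/(2·9.81) = 6.748 m
Δp = ρg·h_f = 980.0·9.81·6.748 = 64.87 kPa

Δp ≈ 64.9 kPa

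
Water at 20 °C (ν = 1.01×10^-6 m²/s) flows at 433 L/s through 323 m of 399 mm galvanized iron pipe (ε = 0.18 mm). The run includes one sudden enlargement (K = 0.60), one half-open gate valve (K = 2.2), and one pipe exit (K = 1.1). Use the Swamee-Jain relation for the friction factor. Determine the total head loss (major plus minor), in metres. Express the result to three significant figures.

H_L ≈ 10.7 m

V = 4Q/(πD²) = 3.463 m/s; V²/2g = 0.6112 m
Re = 1.37×10^6, ε/D = 4.51×10^-4 → f = 0.01681 (Swamee-Jain)
Major: h_f = f(L/D)·V²/2g = 0.01681·809.5·0.6112 = 8.318 m
Minor: ΣK = 3.90; h_m = ΣK·V²/2g = 2.384 m
Total H_L = 8.318 + 2.384 = 10.70 m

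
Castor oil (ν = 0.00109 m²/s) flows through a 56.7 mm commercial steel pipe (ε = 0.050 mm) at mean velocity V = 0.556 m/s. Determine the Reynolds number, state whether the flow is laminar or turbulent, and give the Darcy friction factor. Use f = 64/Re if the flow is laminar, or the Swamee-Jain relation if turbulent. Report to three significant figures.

Re = VD/ν = 0.5560·0.0567/0.00109 = 28.9
Re < 2300 → laminar → f = 64/Re = 2.213

Re ≈ 28.9; laminar; f = 64/Re ≈ 2.21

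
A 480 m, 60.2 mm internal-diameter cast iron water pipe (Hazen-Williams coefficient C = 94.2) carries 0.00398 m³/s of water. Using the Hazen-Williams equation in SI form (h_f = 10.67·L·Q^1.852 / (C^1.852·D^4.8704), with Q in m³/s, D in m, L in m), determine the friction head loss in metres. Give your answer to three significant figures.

h_f ≈ 35.7 m

h_f = 10.67·480·0.00398^1.852 / (94.2^1.852·0.0602^4.8704) = 35.67 m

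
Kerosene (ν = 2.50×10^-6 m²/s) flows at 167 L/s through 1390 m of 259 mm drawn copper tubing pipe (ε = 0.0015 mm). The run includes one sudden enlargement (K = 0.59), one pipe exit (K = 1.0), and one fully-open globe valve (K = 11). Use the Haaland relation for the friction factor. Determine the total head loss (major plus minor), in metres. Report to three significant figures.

V = 4Q/(πD²) = 3.170 m/s; V²/2g = 0.5121 m
Re = 3.28×10^5, ε/D = 5.79×10^-6 → f = 0.01415 (Haaland)
Major: h_f = f(L/D)·V²/2g = 0.01415·5367·0.5121 = 38.89 m
Minor: ΣK = 12.6; h_m = ΣK·V²/2g = 6.447 m
Total H_L = 38.89 + 6.447 = 45.34 m

H_L ≈ 45.3 m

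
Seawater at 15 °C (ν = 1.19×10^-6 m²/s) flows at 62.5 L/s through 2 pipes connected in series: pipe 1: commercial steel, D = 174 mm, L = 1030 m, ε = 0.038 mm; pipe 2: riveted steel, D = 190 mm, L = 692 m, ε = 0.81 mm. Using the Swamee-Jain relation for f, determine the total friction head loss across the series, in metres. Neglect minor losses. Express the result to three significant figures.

Pipe 1: V = 2.628 m/s, Re = 3.84×10^5, ε/D = 2.18×10^-4, f = 0.01605, h_1 = f(L/D)V²/2g = 33.45 m
Pipe 2: V = 2.204 m/s, Re = 3.52×10^5, ε/D = 0.00426, f = 0.02938, h_2 = f(L/D)V²/2g = 26.50 m
Series → Q common, losses add: H = Σh = 59.96 m

H ≈ 60.0 m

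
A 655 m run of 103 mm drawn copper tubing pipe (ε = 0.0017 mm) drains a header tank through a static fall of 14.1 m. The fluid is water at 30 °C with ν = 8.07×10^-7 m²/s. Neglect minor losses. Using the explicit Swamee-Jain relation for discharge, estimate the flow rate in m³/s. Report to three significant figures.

Q ≈ 0.0139 m³/s

Swamee-Jain (Type II): Q = -0.965·√(gD⁵h_f/L)·ln[ε/(3.7D) + √(3.17ν²L/(gD³h_f))]
√(gD⁵h_f/L) = √(9.81·0.103⁵·14.1/655) = 0.001565
ε/(3.7D) = 4.46×10^-6; √(3.17ν²L/(gD³h_f)) = 9.46×10^-5
Q = -0.965·0.001565·ln(9.905×10^-5) = 0.01392 m³/s
Check: V = 1.67 m/s, Re = 2.13×10^5, f = 0.01550, h_f = 14.0 m ≈ 14.1 m ✓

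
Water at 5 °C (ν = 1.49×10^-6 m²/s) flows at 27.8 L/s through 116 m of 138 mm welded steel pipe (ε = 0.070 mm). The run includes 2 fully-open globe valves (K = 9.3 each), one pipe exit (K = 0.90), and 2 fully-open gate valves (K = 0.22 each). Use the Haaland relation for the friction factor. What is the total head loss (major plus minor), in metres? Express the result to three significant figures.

H_L ≈ 6.31 m

V = 4Q/(πD²) = 1.859 m/s; V²/2g = 0.1761 m
Re = 1.72×10^5, ε/D = 5.07×10^-4 → f = 0.01893 (Haaland)
Major: h_f = f(L/D)·V²/2g = 0.01893·840.6·0.1761 = 2.801 m
Minor: ΣK = 19.9; h_m = ΣK·V²/2g = 3.511 m
Total H_L = 2.801 + 3.511 = 6.312 m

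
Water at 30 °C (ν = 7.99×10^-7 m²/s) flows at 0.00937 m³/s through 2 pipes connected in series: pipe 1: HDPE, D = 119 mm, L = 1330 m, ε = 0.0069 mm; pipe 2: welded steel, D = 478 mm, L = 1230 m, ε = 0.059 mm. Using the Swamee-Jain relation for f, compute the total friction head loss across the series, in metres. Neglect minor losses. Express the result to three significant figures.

H ≈ 7.06 m

Pipe 1: V = 0.8425 m/s, Re = 1.25×10^5, ε/D = 5.80×10^-5, f = 0.01744, h_1 = f(L/D)V²/2g = 7.051 m
Pipe 2: V = 0.05221 m/s, Re = 3.12×10^4, ε/D = 1.23×10^-4, f = 0.02354, h_2 = f(L/D)V²/2g = 0.008416 m
Series → Q common, losses add: H = Σh = 7.060 m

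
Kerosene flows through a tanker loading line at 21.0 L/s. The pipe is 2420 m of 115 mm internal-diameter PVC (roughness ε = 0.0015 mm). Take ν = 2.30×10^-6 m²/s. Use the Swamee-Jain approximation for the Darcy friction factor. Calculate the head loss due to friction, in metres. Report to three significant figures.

h_f ≈ 78.5 m

V = 4Q/(πD²) = 4·0.0210/(π·0.115²) = 2.022 m/s
Re = VD/ν = 2.022·0.115/2.30×10^-6 = 1.01×10^5 → turbulent
ε/D = 0.0015/115 = 1.30×10^-5
Swamee-Jain: f = 0.01790
h_f = f(L/D)V²/(2g) = 0.01790·(2420/0.115)·2.022²/(2·9.81) = 78.49 m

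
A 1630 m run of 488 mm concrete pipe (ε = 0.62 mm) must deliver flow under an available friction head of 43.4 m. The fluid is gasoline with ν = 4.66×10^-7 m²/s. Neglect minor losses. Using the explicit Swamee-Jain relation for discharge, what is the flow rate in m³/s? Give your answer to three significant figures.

Q ≈ 0.653 m³/s

Swamee-Jain (Type II): Q = -0.965·√(gD⁵h_f/L)·ln[ε/(3.7D) + √(3.17ν²L/(gD³h_f))]
√(gD⁵h_f/L) = √(9.81·0.488⁵·43.4/1630) = 0.08502
ε/(3.7D) = 3.43×10^-4; √(3.17ν²L/(gD³h_f)) = 4.76×10^-6
Q = -0.965·0.08502·ln(3.481×10^-4) = 0.6533 m³/s
Check: V = 3.49 m/s, Re = 3.66×10^6, f = 0.02094, h_f = 43.5 m ≈ 43.4 m ✓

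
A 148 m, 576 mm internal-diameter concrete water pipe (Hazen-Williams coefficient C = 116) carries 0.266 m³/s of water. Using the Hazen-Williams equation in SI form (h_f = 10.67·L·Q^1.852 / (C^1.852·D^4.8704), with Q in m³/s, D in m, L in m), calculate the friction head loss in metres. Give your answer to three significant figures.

h_f = 10.67·148·0.266^1.852 / (116^1.852·0.576^4.8704) = 0.2998 m

h_f ≈ 0.300 m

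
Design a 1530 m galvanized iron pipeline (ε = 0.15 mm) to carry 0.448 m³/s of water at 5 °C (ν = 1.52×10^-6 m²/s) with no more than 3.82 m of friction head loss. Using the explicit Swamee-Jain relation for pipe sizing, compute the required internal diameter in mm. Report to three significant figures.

D ≈ 645 mm

Swamee-Jain (Type III): D = 0.66·[ε^1.25·(LQ²/(gh_f))^4.75 + ν·Q^9.4·(L/(gh_f))^5.2]^0.04
LQ²/(gh_f) = 8.194; L/(gh_f) = 40.83
Term 1 = ε^1.25·(…)^4.75 = 0.363; Term 2 = ν·Q^9.4·(…)^5.2 = 0.191
D = 0.66·(0.363 + 0.191)^0.04 = 0.6446 m = 645 mm
Check: V = 1.37 m/s, Re = 5.82×10^5, f = 0.01563, h_f = 3.56 m ≈ 3.82 m ✓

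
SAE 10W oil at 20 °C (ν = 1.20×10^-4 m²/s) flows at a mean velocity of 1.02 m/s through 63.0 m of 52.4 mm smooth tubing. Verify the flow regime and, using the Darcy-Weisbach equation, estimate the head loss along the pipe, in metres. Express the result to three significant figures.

h_f ≈ 9.16 m

Re = VD/ν = 1.02·0.05240/1.20×10^-4 = 445 → laminar (Re < 2300)
f = 64/Re = 0.1437
h_f = f(L/D)V²/(2g) = 0.1437·(63.0/0.05240)·1.02²/(2·9.81) = 9.161 m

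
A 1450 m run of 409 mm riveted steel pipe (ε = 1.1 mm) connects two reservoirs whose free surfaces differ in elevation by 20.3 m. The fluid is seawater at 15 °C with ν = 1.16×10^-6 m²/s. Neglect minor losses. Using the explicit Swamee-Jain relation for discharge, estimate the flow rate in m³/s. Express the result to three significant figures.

Swamee-Jain (Type II): Q = -0.965·√(gD⁵h_f/L)·ln[ε/(3.7D) + √(3.17ν²L/(gD³h_f))]
√(gD⁵h_f/L) = √(9.81·0.409⁵·20.3/1450) = 0.03965
ε/(3.7D) = 7.27×10^-4; √(3.17ν²L/(gD³h_f)) = 2.13×10^-5
Q = -0.965·0.03965·ln(7.482×10^-4) = 0.2754 m³/s
Check: V = 2.10 m/s, Re = 7.39×10^5, f = 0.02567, h_f = 20.4 m ≈ 20.3 m ✓

Q ≈ 0.275 m³/s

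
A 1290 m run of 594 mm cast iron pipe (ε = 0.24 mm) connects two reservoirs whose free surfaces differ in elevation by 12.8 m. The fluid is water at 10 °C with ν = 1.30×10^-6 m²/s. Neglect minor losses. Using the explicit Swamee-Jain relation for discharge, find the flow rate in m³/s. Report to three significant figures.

Q ≈ 0.736 m³/s

Swamee-Jain (Type II): Q = -0.965·√(gD⁵h_f/L)·ln[ε/(3.7D) + √(3.17ν²L/(gD³h_f))]
√(gD⁵h_f/L) = √(9.81·0.594⁵·12.8/1290) = 0.08484
ε/(3.7D) = 1.09×10^-4; √(3.17ν²L/(gD³h_f)) = 1.62×10^-5
Q = -0.965·0.08484·ln(1.254×10^-4) = 0.7355 m³/s
Check: V = 2.65 m/s, Re = 1.21×10^6, f = 0.01651, h_f = 12.9 m ≈ 12.8 m ✓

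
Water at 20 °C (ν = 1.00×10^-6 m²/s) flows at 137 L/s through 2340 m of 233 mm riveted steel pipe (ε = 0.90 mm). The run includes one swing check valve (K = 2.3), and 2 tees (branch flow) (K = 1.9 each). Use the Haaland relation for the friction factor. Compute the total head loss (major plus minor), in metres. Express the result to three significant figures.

V = 4Q/(πD²) = 3.213 m/s; V²/2g = 0.5262 m
Re = 7.49×10^5, ε/D = 0.00386 → f = 0.02832 (Haaland)
Major: h_f = f(L/D)·V²/2g = 0.02832·10043·0.5262 = 149.7 m
Minor: ΣK = 6.10; h_m = ΣK·V²/2g = 3.210 m
Total H_L = 149.7 + 3.210 = 152.9 m

H_L ≈ 153 m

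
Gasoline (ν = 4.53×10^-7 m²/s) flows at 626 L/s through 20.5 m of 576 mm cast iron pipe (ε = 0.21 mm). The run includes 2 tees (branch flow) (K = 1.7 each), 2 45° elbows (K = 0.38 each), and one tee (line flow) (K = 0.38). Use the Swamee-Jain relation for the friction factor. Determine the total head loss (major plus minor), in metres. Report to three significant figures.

V = 4Q/(πD²) = 2.402 m/s; V²/2g = 0.2942 m
Re = 3.05×10^6, ε/D = 3.65×10^-4 → f = 0.01585 (Swamee-Jain)
Major: h_f = f(L/D)·V²/2g = 0.01585·35.59·0.2942 = 0.1660 m
Minor: ΣK = 4.54; h_m = ΣK·V²/2g = 1.335 m
Total H_L = 0.1660 + 1.335 = 1.501 m

H_L ≈ 1.50 m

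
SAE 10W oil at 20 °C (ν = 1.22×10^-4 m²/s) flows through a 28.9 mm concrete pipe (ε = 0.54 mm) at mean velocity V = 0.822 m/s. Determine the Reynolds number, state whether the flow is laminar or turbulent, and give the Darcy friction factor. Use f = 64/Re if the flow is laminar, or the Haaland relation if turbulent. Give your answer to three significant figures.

Re = VD/ν = 0.8220·0.0289/1.22×10^-4 = 195
Re < 2300 → laminar → f = 64/Re = 0.3287

Re ≈ 195; laminar; f = 64/Re ≈ 0.329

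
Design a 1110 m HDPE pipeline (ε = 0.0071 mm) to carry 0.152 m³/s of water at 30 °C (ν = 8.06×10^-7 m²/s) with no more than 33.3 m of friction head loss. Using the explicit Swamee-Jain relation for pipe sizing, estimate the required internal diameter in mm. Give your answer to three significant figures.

D ≈ 241 mm

Swamee-Jain (Type III): D = 0.66·[ε^1.25·(LQ²/(gh_f))^4.75 + ν·Q^9.4·(L/(gh_f))^5.2]^0.04
LQ²/(gh_f) = 0.07850; L/(gh_f) = 3.398
Term 1 = ε^1.25·(…)^4.75 = 2.06×10^-12; Term 2 = ν·Q^9.4·(…)^5.2 = 9.51×10^-12
D = 0.66·(2.06×10^-12 + 9.51×10^-12)^0.04 = 0.2410 m = 241 mm
Check: V = 3.33 m/s, Re = 9.96×10^5, f = 0.01229, h_f = 32.0 m ≈ 33.3 m ✓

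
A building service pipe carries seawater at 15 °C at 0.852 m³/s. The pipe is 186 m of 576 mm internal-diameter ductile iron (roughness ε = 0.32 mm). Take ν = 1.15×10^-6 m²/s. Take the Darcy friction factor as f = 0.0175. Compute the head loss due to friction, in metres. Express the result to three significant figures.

V = 4Q/(πD²) = 4·0.852/(π·0.576²) = 3.270 m/s
h_f = f(L/D)V²/(2g) = 0.01750·(186/0.576)·3.270²/(2·9.81) = 3.079 m

h_f ≈ 3.08 m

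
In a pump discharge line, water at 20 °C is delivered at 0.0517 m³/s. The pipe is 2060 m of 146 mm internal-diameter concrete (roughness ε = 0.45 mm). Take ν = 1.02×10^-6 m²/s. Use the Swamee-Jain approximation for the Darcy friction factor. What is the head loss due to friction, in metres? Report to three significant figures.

V = 4Q/(πD²) = 4·0.0517/(π·0.146²) = 3.088 m/s
Re = VD/ν = 3.088·0.146/1.02×10^-6 = 4.42×10^5 → turbulent
ε/D = 0.45/146 = 0.00308
Swamee-Jain: f = 0.02678
h_f = f(L/D)V²/(2g) = 0.02678·(2060/0.146)·3.088²/(2·9.81) = 183.7 m

h_f ≈ 184 m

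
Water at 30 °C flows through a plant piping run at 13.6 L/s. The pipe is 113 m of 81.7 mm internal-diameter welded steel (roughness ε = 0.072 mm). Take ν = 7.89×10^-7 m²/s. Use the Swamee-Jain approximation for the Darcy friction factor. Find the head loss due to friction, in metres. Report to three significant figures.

h_f ≈ 9.66 m

V = 4Q/(πD²) = 4·0.0136/(π·0.0817²) = 2.594 m/s
Re = VD/ν = 2.594·0.0817/7.89×10^-7 = 2.69×10^5 → turbulent
ε/D = 0.072/81.7 = 8.81×10^-4
Swamee-Jain: f = 0.02035
h_f = f(L/D)V²/(2g) = 0.02035·(113/0.0817)·2.594²/(2·9.81) = 9.656 m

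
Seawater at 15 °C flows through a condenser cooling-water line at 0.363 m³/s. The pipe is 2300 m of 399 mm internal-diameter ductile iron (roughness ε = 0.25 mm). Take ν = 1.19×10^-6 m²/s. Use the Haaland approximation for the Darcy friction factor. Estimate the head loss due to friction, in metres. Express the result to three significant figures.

V = 4Q/(πD²) = 4·0.363/(π·0.399²) = 2.903 m/s
Re = VD/ν = 2.903·0.399/1.19×10^-6 = 9.73×10^5 → turbulent
ε/D = 0.25/399 = 6.27×10^-4
Haaland: f = 0.01800
h_f = f(L/D)V²/(2g) = 0.01800·(2300/0.399)·2.903²/(2·9.81) = 44.57 m

h_f ≈ 44.6 m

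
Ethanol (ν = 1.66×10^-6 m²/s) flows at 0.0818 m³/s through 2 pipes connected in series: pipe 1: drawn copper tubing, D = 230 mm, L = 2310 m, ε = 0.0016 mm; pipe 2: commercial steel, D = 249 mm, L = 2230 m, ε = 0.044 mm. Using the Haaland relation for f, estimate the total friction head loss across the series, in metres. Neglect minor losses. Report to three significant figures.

Pipe 1: V = 1.969 m/s, Re = 2.73×10^5, ε/D = 6.96×10^-6, f = 0.01465, h_1 = f(L/D)V²/2g = 29.08 m
Pipe 2: V = 1.680 m/s, Re = 2.52×10^5, ε/D = 1.77×10^-4, f = 0.01622, h_2 = f(L/D)V²/2g = 20.89 m
Series → Q common, losses add: H = Σh = 49.96 m

H ≈ 50.0 m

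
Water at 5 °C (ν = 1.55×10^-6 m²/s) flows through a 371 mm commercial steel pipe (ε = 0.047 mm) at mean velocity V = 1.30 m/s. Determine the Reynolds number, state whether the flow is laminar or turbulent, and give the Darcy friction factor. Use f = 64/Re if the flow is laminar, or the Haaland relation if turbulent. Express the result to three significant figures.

Re = VD/ν = 1.300·0.371/1.55×10^-6 = 3.11×10^5
Re > 4000 → turbulent; ε/D = 1.27×10^-4
Haaland: f = 0.01539

Re ≈ 3.11×10^5; turbulent; f ≈ 0.0154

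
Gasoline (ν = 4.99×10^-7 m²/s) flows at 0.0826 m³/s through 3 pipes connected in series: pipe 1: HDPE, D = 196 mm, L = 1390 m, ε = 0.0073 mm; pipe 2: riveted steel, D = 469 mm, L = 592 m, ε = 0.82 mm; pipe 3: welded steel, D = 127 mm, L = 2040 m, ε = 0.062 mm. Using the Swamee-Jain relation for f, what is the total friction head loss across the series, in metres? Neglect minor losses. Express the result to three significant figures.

H ≈ 626 m

Pipe 1: V = 2.738 m/s, Re = 1.08×10^6, ε/D = 3.72×10^-5, f = 0.01233, h_1 = f(L/D)V²/2g = 33.41 m
Pipe 2: V = 0.4781 m/s, Re = 4.49×10^5, ε/D = 0.00175, f = 0.02318, h_2 = f(L/D)V²/2g = 0.3408 m
Pipe 3: V = 6.521 m/s, Re = 1.66×10^6, ε/D = 4.88×10^-4, f = 0.01700, h_3 = f(L/D)V²/2g = 591.9 m
Series → Q common, losses add: H = Σh = 625.6 m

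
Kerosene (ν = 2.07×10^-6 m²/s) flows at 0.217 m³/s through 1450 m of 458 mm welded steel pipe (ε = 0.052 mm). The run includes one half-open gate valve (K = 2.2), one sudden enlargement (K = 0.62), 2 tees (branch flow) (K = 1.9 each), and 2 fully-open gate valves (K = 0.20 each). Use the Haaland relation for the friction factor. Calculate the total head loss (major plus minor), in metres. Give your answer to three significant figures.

V = 4Q/(πD²) = 1.317 m/s; V²/2g = 0.08843 m
Re = 2.91×10^5, ε/D = 1.14×10^-4 → f = 0.01541 (Haaland)
Major: h_f = f(L/D)·V²/2g = 0.01541·3166·0.08843 = 4.314 m
Minor: ΣK = 7.02; h_m = ΣK·V²/2g = 0.6207 m
Total H_L = 4.314 + 0.6207 = 4.935 m

H_L ≈ 4.93 m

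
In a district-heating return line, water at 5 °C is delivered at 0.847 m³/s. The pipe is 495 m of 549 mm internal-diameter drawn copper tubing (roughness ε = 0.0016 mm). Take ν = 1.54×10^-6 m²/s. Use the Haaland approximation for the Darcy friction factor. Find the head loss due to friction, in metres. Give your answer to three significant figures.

V = 4Q/(πD²) = 4·0.847/(π·0.549²) = 3.578 m/s
Re = VD/ν = 3.578·0.549/1.54×10^-6 = 1.28×10^6 → turbulent
ε/D = 0.0016/549 = 2.91×10^-6
Haaland: f = 0.01118
h_f = f(L/D)V²/(2g) = 0.01118·(495/0.549)·3.578²/(2·9.81) = 6.579 m

h_f ≈ 6.58 m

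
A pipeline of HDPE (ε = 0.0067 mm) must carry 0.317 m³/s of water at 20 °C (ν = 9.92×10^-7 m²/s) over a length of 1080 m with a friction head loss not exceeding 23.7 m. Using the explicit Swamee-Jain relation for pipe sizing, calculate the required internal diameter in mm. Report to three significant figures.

Swamee-Jain (Type III): D = 0.66·[ε^1.25·(LQ²/(gh_f))^4.75 + ν·Q^9.4·(L/(gh_f))^5.2]^0.04
LQ²/(gh_f) = 0.4668; L/(gh_f) = 4.645
Term 1 = ε^1.25·(…)^4.75 = 9.14×10^-9; Term 2 = ν·Q^9.4·(…)^5.2 = 5.96×10^-8
D = 0.66·(9.14×10^-9 + 5.96×10^-8)^0.04 = 0.3412 m = 341 mm
Check: V = 3.47 m/s, Re = 1.19×10^6, f = 0.01179, h_f = 22.9 m ≈ 23.7 m ✓

D ≈ 341 mm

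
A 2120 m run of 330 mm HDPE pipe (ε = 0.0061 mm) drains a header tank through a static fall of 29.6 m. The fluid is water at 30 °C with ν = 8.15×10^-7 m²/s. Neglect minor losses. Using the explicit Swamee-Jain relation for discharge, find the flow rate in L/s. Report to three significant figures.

Swamee-Jain (Type II): Q = -0.965·√(gD⁵h_f/L)·ln[ε/(3.7D) + √(3.17ν²L/(gD³h_f))]
√(gD⁵h_f/L) = √(9.81·0.330⁵·29.6/2120) = 0.02315
ε/(3.7D) = 5.00×10^-6; √(3.17ν²L/(gD³h_f)) = 2.07×10^-5
Q = -0.965·0.02315·ln(2.568×10^-5) = 0.2362 m³/s
Check: V = 2.76 m/s, Re = 1.12×10^6, f = 0.01186, h_f = 29.6 m ≈ 29.6 m ✓

Q ≈ 236 L/s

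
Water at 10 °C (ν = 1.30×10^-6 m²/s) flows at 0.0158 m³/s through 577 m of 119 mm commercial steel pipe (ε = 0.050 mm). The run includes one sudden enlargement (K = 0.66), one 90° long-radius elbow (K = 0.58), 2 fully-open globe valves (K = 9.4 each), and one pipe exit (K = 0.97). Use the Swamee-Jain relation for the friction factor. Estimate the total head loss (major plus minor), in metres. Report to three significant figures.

V = 4Q/(πD²) = 1.421 m/s; V²/2g = 0.1029 m
Re = 1.30×10^5, ε/D = 4.20×10^-4 → f = 0.01939 (Swamee-Jain)
Major: h_f = f(L/D)·V²/2g = 0.01939·4849·0.1029 = 9.673 m
Minor: ΣK = 21.0; h_m = ΣK·V²/2g = 2.161 m
Total H_L = 9.673 + 2.161 = 11.83 m

H_L ≈ 11.8 m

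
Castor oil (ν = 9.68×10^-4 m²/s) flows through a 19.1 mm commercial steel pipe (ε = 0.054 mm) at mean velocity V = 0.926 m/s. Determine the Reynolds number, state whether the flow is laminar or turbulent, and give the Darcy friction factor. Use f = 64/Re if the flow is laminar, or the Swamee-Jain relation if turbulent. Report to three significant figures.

Re ≈ 18.3; laminar; f = 64/Re ≈ 3.50

Re = VD/ν = 0.9260·0.0191/9.68×10^-4 = 18.3
Re < 2300 → laminar → f = 64/Re = 3.503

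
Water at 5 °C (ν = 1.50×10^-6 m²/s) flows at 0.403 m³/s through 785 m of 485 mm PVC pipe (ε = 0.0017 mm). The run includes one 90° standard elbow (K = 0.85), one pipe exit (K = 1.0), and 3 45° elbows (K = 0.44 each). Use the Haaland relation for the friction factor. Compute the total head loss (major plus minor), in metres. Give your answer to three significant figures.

V = 4Q/(πD²) = 2.181 m/s; V²/2g = 0.2425 m
Re = 7.05×10^5, ε/D = 3.51×10^-6 → f = 0.01234 (Haaland)
Major: h_f = f(L/D)·V²/2g = 0.01234·1619·0.2425 = 4.845 m
Minor: ΣK = 3.17; h_m = ΣK·V²/2g = 0.7688 m
Total H_L = 4.845 + 0.7688 = 5.614 m

H_L ≈ 5.61 m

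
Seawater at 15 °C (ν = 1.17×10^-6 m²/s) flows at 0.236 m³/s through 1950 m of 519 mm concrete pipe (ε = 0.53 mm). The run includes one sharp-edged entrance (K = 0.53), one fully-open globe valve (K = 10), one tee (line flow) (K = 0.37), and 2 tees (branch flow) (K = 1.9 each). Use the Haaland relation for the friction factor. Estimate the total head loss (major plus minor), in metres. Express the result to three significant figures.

H_L ≈ 5.77 m

V = 4Q/(πD²) = 1.116 m/s; V²/2g = 0.06343 m
Re = 4.95×10^5, ε/D = 0.00102 → f = 0.02030 (Haaland)
Major: h_f = f(L/D)·V²/2g = 0.02030·3757·0.06343 = 4.837 m
Minor: ΣK = 14.7; h_m = ΣK·V²/2g = 0.9324 m
Total H_L = 4.837 + 0.9324 = 5.769 m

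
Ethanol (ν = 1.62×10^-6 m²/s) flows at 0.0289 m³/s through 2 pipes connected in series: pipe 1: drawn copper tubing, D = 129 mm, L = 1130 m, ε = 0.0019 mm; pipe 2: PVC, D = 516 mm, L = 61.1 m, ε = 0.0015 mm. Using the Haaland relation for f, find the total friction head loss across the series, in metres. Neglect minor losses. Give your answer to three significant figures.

H ≈ 34.9 m

Pipe 1: V = 2.211 m/s, Re = 1.76×10^5, ε/D = 1.47×10^-5, f = 0.01597, h_1 = f(L/D)V²/2g = 34.87 m
Pipe 2: V = 0.1382 m/s, Re = 4.40×10^4, ε/D = 2.91×10^-6, f = 0.02133, h_2 = f(L/D)V²/2g = 0.002458 m
Series → Q common, losses add: H = Σh = 34.87 m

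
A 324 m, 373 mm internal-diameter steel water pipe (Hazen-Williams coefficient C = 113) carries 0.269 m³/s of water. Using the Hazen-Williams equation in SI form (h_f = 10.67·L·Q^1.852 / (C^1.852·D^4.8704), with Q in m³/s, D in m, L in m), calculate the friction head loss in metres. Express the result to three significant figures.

h_f ≈ 5.84 m

h_f = 10.67·324·0.269^1.852 / (113^1.852·0.373^4.8704) = 5.838 m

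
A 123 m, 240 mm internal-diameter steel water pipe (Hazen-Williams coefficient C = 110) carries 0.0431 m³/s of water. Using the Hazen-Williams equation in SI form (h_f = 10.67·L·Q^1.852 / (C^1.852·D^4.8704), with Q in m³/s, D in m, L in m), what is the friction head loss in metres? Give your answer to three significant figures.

h_f = 10.67·123·0.0431^1.852 / (110^1.852·0.240^4.8704) = 0.6716 m

h_f ≈ 0.672 m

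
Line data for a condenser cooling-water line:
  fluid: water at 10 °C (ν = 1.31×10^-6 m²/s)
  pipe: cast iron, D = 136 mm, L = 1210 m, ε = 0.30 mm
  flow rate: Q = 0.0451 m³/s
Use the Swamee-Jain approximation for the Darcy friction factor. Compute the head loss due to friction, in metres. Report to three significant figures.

V = 4Q/(πD²) = 4·0.0451/(π·0.136²) = 3.105 m/s
Re = VD/ν = 3.105·0.136/1.31×10^-6 = 3.22×10^5 → turbulent
ε/D = 0.30/136 = 0.00221
Swamee-Jain: f = 0.02471
h_f = f(L/D)V²/(2g) = 0.02471·(1210/0.136)·3.105²/(2·9.81) = 108.0 m

h_f ≈ 108 m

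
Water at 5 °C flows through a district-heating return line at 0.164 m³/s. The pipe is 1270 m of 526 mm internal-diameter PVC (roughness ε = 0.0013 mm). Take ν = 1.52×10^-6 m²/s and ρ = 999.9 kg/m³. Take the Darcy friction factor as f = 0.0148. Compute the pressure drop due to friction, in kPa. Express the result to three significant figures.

V = 4Q/(πD²) = 4·0.164/(π·0.526²) = 0.7547 m/s
h_f = f(L/D)V²/(2g) = 0.01480·(1270/0.526)·0.7547²/(2·9.81) = 1.037 m
Δp = ρg·h_f = 999.9·9.81·1.037 = 10.18 kPa

Δp ≈ 10.2 kPa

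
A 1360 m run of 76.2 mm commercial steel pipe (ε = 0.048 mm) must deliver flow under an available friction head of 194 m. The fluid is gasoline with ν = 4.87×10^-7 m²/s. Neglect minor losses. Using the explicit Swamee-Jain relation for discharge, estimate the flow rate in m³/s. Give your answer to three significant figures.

Swamee-Jain (Type II): Q = -0.965·√(gD⁵h_f/L)·ln[ε/(3.7D) + √(3.17ν²L/(gD³h_f))]
√(gD⁵h_f/L) = √(9.81·0.0762⁵·194/1360) = 0.001896
ε/(3.7D) = 1.70×10^-4; √(3.17ν²L/(gD³h_f)) = 3.48×10^-5
Q = -0.965·0.001896·ln(2.051×10^-4) = 0.01554 m³/s
Check: V = 3.41 m/s, Re = 5.33×10^5, f = 0.01849, h_f = 195 m ≈ 194 m ✓

Q ≈ 0.0155 m³/s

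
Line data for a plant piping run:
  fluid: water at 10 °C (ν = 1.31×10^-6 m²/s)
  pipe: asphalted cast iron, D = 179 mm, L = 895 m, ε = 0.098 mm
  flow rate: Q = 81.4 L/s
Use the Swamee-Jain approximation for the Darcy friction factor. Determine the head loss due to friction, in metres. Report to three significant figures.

h_f ≈ 48.5 m

V = 4Q/(πD²) = 4·0.0814/(π·0.179²) = 3.235 m/s
Re = VD/ν = 3.235·0.179/1.31×10^-6 = 4.42×10^5 → turbulent
ε/D = 0.098/179 = 5.47×10^-4
Swamee-Jain: f = 0.01818
h_f = f(L/D)V²/(2g) = 0.01818·(895/0.179)·3.235²/(2·9.81) = 48.47 m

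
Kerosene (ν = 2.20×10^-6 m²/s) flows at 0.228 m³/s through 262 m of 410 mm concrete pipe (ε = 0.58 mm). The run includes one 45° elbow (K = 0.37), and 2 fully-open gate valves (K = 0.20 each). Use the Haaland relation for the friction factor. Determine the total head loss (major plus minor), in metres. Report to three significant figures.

H_L ≈ 2.26 m

V = 4Q/(πD²) = 1.727 m/s; V²/2g = 0.1520 m
Re = 3.22×10^5, ε/D = 0.00141 → f = 0.02208 (Haaland)
Major: h_f = f(L/D)·V²/2g = 0.02208·639.0·0.1520 = 2.144 m
Minor: ΣK = 0.770; h_m = ΣK·V²/2g = 0.1170 m
Total H_L = 2.144 + 0.1170 = 2.261 m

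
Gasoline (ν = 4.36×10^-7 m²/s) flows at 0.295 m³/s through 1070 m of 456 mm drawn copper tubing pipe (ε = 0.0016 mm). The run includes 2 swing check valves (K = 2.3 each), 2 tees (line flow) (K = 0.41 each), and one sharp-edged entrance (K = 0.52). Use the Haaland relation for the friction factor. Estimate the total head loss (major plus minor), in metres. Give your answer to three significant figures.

V = 4Q/(πD²) = 1.806 m/s; V²/2g = 0.1663 m
Re = 1.89×10^6, ε/D = 3.51×10^-6 → f = 0.01053 (Haaland)
Major: h_f = f(L/D)·V²/2g = 0.01053·2346·0.1663 = 4.110 m
Minor: ΣK = 5.94; h_m = ΣK·V²/2g = 0.9879 m
Total H_L = 4.110 + 0.9879 = 5.098 m

H_L ≈ 5.10 m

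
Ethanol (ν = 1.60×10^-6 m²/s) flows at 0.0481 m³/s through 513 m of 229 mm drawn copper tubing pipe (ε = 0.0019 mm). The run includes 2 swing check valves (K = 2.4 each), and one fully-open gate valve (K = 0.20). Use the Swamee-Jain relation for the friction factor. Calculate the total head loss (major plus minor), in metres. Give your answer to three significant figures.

V = 4Q/(πD²) = 1.168 m/s; V²/2g = 0.06951 m
Re = 1.67×10^5, ε/D = 8.30×10^-6 → f = 0.01616 (Swamee-Jain)
Major: h_f = f(L/D)·V²/2g = 0.01616·2240·0.06951 = 2.516 m
Minor: ΣK = 5.00; h_m = ΣK·V²/2g = 0.3476 m
Total H_L = 2.516 + 0.3476 = 2.864 m

H_L ≈ 2.86 m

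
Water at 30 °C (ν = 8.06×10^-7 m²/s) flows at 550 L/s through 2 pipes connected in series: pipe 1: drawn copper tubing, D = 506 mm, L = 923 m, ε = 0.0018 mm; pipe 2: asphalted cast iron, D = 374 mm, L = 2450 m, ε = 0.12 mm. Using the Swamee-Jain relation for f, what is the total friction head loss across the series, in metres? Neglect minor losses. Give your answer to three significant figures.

Pipe 1: V = 2.735 m/s, Re = 1.72×10^6, ε/D = 3.56×10^-6, f = 0.01074, h_1 = f(L/D)V²/2g = 7.473 m
Pipe 2: V = 5.006 m/s, Re = 2.32×10^6, ε/D = 3.21×10^-4, f = 0.01554, h_2 = f(L/D)V²/2g = 130.0 m
Series → Q common, losses add: H = Σh = 137.5 m

H ≈ 137 m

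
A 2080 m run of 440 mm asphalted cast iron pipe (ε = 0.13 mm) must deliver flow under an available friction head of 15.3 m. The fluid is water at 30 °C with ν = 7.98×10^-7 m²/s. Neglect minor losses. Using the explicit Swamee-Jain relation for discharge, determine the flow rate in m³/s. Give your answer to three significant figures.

Swamee-Jain (Type II): Q = -0.965·√(gD⁵h_f/L)·ln[ε/(3.7D) + √(3.17ν²L/(gD³h_f))]
√(gD⁵h_f/L) = √(9.81·0.440⁵·15.3/2080) = 0.03450
ε/(3.7D) = 7.99×10^-5; √(3.17ν²L/(gD³h_f)) = 1.81×10^-5
Q = -0.965·0.03450·ln(9.797×10^-5) = 0.3073 m³/s
Check: V = 2.02 m/s, Re = 1.11×10^6, f = 0.01564, h_f = 15.4 m ≈ 15.3 m ✓

Q ≈ 0.307 m³/s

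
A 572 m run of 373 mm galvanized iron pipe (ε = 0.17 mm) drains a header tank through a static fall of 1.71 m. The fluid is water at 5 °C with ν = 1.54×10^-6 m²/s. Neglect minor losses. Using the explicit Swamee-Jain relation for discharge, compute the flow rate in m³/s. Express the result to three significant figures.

Swamee-Jain (Type II): Q = -0.965·√(gD⁵h_f/L)·ln[ε/(3.7D) + √(3.17ν²L/(gD³h_f))]
√(gD⁵h_f/L) = √(9.81·0.373⁵·1.71/572) = 0.01455
ε/(3.7D) = 1.23×10^-4; √(3.17ν²L/(gD³h_f)) = 7.03×10^-5
Q = -0.965·0.01455·ln(1.935×10^-4) = 0.1201 m³/s
Check: V = 1.10 m/s, Re = 2.66×10^5, f = 0.01824, h_f = 1.72 m ≈ 1.71 m ✓

Q ≈ 0.120 m³/s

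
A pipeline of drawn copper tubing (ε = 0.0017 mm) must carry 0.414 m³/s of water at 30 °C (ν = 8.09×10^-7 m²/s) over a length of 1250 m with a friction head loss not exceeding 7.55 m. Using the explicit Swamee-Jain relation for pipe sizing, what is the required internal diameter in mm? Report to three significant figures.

Swamee-Jain (Type III): D = 0.66·[ε^1.25·(LQ²/(gh_f))^4.75 + ν·Q^9.4·(L/(gh_f))^5.2]^0.04
LQ²/(gh_f) = 2.893; L/(gh_f) = 16.88
Term 1 = ε^1.25·(…)^4.75 = 9.53×10^-6; Term 2 = ν·Q^9.4·(…)^5.2 = 4.89×10^-4
D = 0.66·(9.53×10^-6 + 4.89×10^-4)^0.04 = 0.4869 m = 487 mm
Check: V = 2.22 m/s, Re = 1.34×10^6, f = 0.01116, h_f = 7.22 m ≈ 7.55 m ✓

D ≈ 487 mm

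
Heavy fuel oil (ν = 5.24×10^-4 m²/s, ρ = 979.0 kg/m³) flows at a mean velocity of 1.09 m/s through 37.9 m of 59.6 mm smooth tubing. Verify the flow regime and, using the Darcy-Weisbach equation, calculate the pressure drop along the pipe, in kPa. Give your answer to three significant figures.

Re = VD/ν = 1.09·0.05960/5.24×10^-4 = 124 → laminar (Re < 2300)
f = 64/Re = 0.5162
h_f = f(L/D)V²/(2g) = 0.5162·(37.9/0.05960)·1.09²/(2·9.81) = 19.88 m
Δp = ρg·h_f = 979.0·9.81·19.88 = 190.9 kPa

Δp ≈ 191 kPa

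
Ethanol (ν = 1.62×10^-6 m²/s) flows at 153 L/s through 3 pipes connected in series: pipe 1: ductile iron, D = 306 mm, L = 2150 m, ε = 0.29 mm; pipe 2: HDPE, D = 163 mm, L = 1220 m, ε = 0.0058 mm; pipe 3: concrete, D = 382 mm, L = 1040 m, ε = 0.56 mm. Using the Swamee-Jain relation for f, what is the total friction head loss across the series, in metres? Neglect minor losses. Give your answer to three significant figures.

H ≈ 302 m

Pipe 1: V = 2.080 m/s, Re = 3.93×10^5, ε/D = 9.48×10^-4, f = 0.02029, h_1 = f(L/D)V²/2g = 31.45 m
Pipe 2: V = 7.332 m/s, Re = 7.38×10^5, ε/D = 3.56×10^-5, f = 0.01290, h_2 = f(L/D)V²/2g = 264.6 m
Pipe 3: V = 1.335 m/s, Re = 3.15×10^5, ε/D = 0.00147, f = 0.02246, h_3 = f(L/D)V²/2g = 5.554 m
Series → Q common, losses add: H = Σh = 301.6 m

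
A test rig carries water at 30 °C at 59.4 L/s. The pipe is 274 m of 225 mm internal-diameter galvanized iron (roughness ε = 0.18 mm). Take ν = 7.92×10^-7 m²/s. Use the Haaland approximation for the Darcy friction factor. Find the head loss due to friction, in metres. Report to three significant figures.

h_f ≈ 2.68 m

V = 4Q/(πD²) = 4·0.0594/(π·0.225²) = 1.494 m/s
Re = VD/ν = 1.494·0.225/7.92×10^-7 = 4.24×10^5 → turbulent
ε/D = 0.18/225 = 8.00×10^-4
Haaland: f = 0.01936
h_f = f(L/D)V²/(2g) = 0.01936·(274/0.225)·1.494²/(2·9.81) = 2.682 m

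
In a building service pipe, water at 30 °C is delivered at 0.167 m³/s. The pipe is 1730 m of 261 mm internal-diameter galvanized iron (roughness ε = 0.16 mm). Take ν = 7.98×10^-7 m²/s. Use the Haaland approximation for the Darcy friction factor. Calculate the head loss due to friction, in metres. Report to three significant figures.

h_f ≈ 58.9 m

V = 4Q/(πD²) = 4·0.167/(π·0.261²) = 3.121 m/s
Re = VD/ν = 3.121·0.261/7.98×10^-7 = 1.02×10^6 → turbulent
ε/D = 0.16/261 = 6.13×10^-4
Haaland: f = 0.01790
h_f = f(L/D)V²/(2g) = 0.01790·(1730/0.261)·3.121²/(2·9.81) = 58.91 m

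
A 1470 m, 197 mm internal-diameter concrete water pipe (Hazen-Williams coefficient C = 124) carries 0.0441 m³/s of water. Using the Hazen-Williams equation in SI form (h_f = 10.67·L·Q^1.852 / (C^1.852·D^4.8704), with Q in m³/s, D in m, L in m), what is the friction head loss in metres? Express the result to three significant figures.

h_f = 10.67·1470·0.0441^1.852 / (124^1.852·0.197^4.8704) = 17.55 m

h_f ≈ 17.5 m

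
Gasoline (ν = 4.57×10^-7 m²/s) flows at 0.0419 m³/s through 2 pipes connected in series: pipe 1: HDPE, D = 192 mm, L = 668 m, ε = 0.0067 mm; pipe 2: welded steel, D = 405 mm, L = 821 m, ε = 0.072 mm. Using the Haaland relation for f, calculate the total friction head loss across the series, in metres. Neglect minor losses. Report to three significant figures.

Pipe 1: V = 1.447 m/s, Re = 6.08×10^5, ε/D = 3.49×10^-5, f = 0.01310, h_1 = f(L/D)V²/2g = 4.865 m
Pipe 2: V = 0.3252 m/s, Re = 2.88×10^5, ε/D = 1.78×10^-4, f = 0.01596, h_2 = f(L/D)V²/2g = 0.1744 m
Series → Q common, losses add: H = Σh = 5.039 m

H ≈ 5.04 m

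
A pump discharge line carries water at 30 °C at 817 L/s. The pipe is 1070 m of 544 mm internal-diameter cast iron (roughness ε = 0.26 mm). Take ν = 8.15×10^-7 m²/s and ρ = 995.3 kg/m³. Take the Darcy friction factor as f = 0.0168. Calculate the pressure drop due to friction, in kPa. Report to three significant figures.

V = 4Q/(πD²) = 4·0.817/(π·0.544²) = 3.515 m/s
h_f = f(L/D)V²/(2g) = 0.01680·(1070/0.544)·3.515²/(2·9.81) = 20.81 m
Δp = ρg·h_f = 995.3·9.81·20.81 = 203.2 kPa

Δp ≈ 203 kPa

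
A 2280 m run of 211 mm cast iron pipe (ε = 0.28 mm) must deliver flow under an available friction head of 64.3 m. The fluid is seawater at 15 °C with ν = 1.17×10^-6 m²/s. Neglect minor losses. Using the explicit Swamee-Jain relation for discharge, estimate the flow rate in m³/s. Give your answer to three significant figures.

Swamee-Jain (Type II): Q = -0.965·√(gD⁵h_f/L)·ln[ε/(3.7D) + √(3.17ν²L/(gD³h_f))]
√(gD⁵h_f/L) = √(9.81·0.211⁵·64.3/2280) = 0.01076
ε/(3.7D) = 3.59×10^-4; √(3.17ν²L/(gD³h_f)) = 4.09×10^-5
Q = -0.965·0.01076·ln(3.995×10^-4) = 0.08123 m³/s
Check: V = 2.32 m/s, Re = 4.19×10^5, f = 0.02177, h_f = 64.7 m ≈ 64.3 m ✓

Q ≈ 0.0812 m³/s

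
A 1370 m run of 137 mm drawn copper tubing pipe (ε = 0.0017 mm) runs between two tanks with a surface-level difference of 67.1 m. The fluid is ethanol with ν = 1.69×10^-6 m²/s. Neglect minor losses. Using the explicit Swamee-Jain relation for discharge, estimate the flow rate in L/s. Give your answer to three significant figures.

Q ≈ 43.3 L/s

Swamee-Jain (Type II): Q = -0.965·√(gD⁵h_f/L)·ln[ε/(3.7D) + √(3.17ν²L/(gD³h_f))]
√(gD⁵h_f/L) = √(9.81·0.137⁵·67.1/1370) = 0.004815
ε/(3.7D) = 3.35×10^-6; √(3.17ν²L/(gD³h_f)) = 8.56×10^-5
Q = -0.965·0.004815·ln(8.896×10^-5) = 0.04334 m³/s
Check: V = 2.94 m/s, Re = 2.38×10^5, f = 0.01514, h_f = 66.7 m ≈ 67.1 m ✓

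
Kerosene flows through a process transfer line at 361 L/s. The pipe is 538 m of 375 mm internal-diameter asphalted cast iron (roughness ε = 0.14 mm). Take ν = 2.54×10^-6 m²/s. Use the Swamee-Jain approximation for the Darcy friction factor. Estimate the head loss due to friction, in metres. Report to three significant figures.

h_f ≈ 13.3 m

V = 4Q/(πD²) = 4·0.361/(π·0.375²) = 3.269 m/s
Re = VD/ν = 3.269·0.375/2.54×10^-6 = 4.83×10^5 → turbulent
ε/D = 0.14/375 = 3.73×10^-4
Swamee-Jain: f = 0.01696
h_f = f(L/D)V²/(2g) = 0.01696·(538/0.375)·3.269²/(2·9.81) = 13.25 m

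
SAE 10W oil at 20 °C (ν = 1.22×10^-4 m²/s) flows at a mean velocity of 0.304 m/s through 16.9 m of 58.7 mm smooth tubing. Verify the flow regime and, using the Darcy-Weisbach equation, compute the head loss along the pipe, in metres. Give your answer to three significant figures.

h_f ≈ 0.593 m

Re = VD/ν = 0.304·0.05870/1.22×10^-4 = 146 → laminar (Re < 2300)
f = 64/Re = 0.4376
h_f = f(L/D)V²/(2g) = 0.4376·(16.9/0.05870)·0.304²/(2·9.81) = 0.5934 m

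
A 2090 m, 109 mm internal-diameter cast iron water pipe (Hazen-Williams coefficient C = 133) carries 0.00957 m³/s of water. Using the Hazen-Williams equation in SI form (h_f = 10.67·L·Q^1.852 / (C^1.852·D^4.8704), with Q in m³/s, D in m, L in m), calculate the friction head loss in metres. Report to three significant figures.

h_f = 10.67·2090·0.00957^1.852 / (133^1.852·0.109^4.8704) = 23.10 m

h_f ≈ 23.1 m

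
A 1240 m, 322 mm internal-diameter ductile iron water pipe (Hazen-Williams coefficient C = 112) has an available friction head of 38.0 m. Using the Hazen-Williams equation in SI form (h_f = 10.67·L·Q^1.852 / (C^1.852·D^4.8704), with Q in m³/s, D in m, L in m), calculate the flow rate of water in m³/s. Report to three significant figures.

Q ≈ 0.241 m³/s

Rearranging: Q = [h_f·C^1.852·D^4.8704 / (10.67·L)]^(1/1.852)
Q = [38.0·112^1.852·0.322^4.8704 / (10.67·1240)]^0.540 = 0.2413 m³/s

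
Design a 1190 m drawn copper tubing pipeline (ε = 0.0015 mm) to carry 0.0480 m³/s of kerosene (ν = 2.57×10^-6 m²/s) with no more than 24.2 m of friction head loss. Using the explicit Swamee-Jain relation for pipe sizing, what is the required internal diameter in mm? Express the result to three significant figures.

Swamee-Jain (Type III): D = 0.66·[ε^1.25·(LQ²/(gh_f))^4.75 + ν·Q^9.4·(L/(gh_f))^5.2]^0.04
LQ²/(gh_f) = 0.01155; L/(gh_f) = 5.013
Term 1 = ε^1.25·(…)^4.75 = 3.29×10^-17; Term 2 = ν·Q^9.4·(…)^5.2 = 4.51×10^-15
D = 0.66·(3.29×10^-17 + 4.51×10^-15)^0.04 = 0.1761 m = 176 mm
Check: V = 1.97 m/s, Re = 1.35×10^5, f = 0.01686, h_f = 22.5 m ≈ 24.2 m ✓

D ≈ 176 mm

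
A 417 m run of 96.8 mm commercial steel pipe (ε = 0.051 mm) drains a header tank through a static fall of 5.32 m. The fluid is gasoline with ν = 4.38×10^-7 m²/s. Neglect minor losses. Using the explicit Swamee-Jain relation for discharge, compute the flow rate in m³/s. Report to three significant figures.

Swamee-Jain (Type II): Q = -0.965·√(gD⁵h_f/L)·ln[ε/(3.7D) + √(3.17ν²L/(gD³h_f))]
√(gD⁵h_f/L) = √(9.81·0.0968⁵·5.32/417) = 0.001031
ε/(3.7D) = 1.42×10^-4; √(3.17ν²L/(gD³h_f)) = 7.32×10^-5
Q = -0.965·0.001031·ln(2.156×10^-4) = 0.008402 m³/s
Check: V = 1.14 m/s, Re = 2.52×10^5, f = 0.01871, h_f = 5.36 m ≈ 5.32 m ✓

Q ≈ 0.00840 m³/s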